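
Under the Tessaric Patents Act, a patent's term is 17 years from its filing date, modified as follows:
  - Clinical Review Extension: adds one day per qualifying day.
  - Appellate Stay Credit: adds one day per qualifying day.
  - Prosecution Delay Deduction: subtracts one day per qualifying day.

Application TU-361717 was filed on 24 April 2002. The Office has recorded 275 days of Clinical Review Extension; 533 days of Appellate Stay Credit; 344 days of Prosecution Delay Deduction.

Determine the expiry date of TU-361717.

July 31, 2020

Base term: filing date + 17 years → 24 April 2019.
Clinical Review Extension: +275 days → 24 January 2020.
Appellate Stay Credit: +533 days → 10 July 2021.
Prosecution Delay Deduction: −344 days → 31 July 2020.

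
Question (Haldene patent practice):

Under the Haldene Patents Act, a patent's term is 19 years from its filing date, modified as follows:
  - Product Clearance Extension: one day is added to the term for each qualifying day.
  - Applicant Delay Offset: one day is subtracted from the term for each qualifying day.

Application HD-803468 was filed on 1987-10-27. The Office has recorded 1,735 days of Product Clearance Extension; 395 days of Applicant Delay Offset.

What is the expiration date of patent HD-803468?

June 28, 2010

Base term: filing date + 19 years → 27 October 2006.
Product Clearance Extension: +1735 days → 28 July 2011.
Applicant Delay Offset: −395 days → 28 June 2010.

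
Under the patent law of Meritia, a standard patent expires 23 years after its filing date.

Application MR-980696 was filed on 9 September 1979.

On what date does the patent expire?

Filing date + 23 years → 9 September 2002.

September 9, 2002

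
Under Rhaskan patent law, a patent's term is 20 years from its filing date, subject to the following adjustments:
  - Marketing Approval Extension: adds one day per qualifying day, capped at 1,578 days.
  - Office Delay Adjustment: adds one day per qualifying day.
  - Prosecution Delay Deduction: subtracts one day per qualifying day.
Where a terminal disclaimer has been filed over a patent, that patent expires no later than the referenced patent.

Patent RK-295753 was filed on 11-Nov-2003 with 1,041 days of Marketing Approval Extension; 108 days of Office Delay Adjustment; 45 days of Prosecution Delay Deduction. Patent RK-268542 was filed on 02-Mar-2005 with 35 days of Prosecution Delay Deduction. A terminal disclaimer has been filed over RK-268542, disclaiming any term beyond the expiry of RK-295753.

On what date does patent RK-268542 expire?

2025-01-26

Natural term of RK-268542:
  Base: filing + 20 years → 2 March 2025.
  Prosecution Delay Deduction: −35 days → 26 January 2025.
Expiry of referenced patent RK-295753:
  Base: filing + 20 years → 11 November 2023.
  Marketing Approval Extension: 1041 days (within the 1578-day cap) → +1041 days → 17 September 2026.
  Office Delay Adjustment: +108 days → 3 January 2027.
  Prosecution Delay Deduction: −45 days → 19 November 2026.
Terminal disclaimer: RK-268542 expires on the earlier of 26 January 2025 and 19 November 2026.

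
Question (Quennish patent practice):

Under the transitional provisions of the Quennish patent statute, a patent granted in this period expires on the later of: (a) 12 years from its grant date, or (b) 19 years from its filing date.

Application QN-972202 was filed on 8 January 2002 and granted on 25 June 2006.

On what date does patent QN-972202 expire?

(a) grant + 12 years → 25 June 2018.
(b) filing + 19 years → 8 January 2021.
Later of the two: 8 January 2021.

2021-01-08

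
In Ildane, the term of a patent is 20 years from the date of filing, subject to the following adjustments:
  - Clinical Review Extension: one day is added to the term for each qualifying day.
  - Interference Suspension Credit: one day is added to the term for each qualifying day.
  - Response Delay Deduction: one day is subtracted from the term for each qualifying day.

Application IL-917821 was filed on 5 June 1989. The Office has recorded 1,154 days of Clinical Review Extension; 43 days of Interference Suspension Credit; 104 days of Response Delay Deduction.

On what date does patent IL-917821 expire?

June 2, 2012

Base term: filing date + 20 years → 5 June 2009.
Clinical Review Extension: +1154 days → 2 August 2012.
Interference Suspension Credit: +43 days → 14 September 2012.
Response Delay Deduction: −104 days → 2 June 2012.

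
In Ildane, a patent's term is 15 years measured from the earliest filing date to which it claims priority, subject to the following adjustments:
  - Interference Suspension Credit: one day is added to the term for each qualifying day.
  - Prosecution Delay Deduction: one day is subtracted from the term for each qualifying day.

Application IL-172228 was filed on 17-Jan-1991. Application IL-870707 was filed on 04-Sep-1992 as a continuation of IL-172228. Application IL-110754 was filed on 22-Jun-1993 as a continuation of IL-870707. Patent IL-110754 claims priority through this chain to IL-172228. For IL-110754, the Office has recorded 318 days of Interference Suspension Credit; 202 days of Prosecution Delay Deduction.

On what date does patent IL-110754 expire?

Earliest priority filing: 17 January 1991.
Base term: 17 January 1991 + 15 years → 17 January 2006.
Interference Suspension Credit: +318 days → 1 December 2006.
Prosecution Delay Deduction: −202 days → 13 May 2006.

2006-05-13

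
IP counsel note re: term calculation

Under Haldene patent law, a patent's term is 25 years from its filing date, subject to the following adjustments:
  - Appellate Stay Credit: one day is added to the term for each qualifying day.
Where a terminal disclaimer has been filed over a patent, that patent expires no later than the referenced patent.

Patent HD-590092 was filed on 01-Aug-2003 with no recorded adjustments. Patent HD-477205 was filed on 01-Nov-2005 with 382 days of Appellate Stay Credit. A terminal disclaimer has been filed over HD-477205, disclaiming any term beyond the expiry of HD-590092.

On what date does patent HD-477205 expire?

Natural term of HD-477205:
  Base: filing + 25 years → 1 November 2030.
  Appellate Stay Credit: +382 days → 18 November 2031.
Expiry of referenced patent HD-590092:
  Base: filing + 25 years → 1 August 2028.
Terminal disclaimer: HD-477205 expires on the earlier of 18 November 2031 and 1 August 2028.

2028-08-01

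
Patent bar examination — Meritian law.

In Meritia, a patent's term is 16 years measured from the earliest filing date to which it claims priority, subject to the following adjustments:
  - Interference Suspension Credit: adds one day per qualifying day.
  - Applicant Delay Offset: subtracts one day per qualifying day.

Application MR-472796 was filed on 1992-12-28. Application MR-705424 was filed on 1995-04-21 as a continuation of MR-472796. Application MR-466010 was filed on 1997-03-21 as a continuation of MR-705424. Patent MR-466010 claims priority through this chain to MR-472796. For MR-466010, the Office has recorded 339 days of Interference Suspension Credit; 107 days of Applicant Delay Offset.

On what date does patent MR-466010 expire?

August 17, 2009

Earliest priority filing: 28 December 1992.
Base term: 28 December 1992 + 16 years → 28 December 2008.
Interference Suspension Credit: +339 days → 2 December 2009.
Applicant Delay Offset: −107 days → 17 August 2009.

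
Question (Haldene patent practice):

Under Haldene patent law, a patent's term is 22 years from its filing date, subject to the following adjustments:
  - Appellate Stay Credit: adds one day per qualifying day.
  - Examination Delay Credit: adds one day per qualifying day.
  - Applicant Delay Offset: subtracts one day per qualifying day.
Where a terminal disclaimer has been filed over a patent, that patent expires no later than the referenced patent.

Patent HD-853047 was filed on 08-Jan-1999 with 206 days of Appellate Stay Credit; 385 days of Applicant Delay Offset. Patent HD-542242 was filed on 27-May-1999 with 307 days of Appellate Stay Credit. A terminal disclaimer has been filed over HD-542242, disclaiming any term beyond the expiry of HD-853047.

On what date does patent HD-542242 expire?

July 13, 2020

Natural term of HD-542242:
  Base: filing + 22 years → 27 May 2021.
  Appellate Stay Credit: +307 days → 30 March 2022.
Expiry of referenced patent HD-853047:
  Base: filing + 22 years → 8 January 2021.
  Appellate Stay Credit: +206 days → 2 August 2021.
  Applicant Delay Offset: −385 days → 13 July 2020.
Terminal disclaimer: HD-542242 expires on the earlier of 30 March 2022 and 13 July 2020.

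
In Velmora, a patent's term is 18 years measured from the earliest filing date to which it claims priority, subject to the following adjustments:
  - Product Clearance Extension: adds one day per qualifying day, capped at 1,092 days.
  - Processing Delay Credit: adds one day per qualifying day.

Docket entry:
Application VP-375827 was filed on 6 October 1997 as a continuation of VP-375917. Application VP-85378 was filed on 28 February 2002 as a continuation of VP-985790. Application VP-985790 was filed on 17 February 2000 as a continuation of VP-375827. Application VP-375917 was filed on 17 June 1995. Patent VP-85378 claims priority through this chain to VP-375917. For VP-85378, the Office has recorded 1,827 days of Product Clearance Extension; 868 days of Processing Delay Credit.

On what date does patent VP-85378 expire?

October 29, 2018

Earliest priority filing: 17 June 1995.
Base term: 17 June 1995 + 18 years → 17 June 2013.
Product Clearance Extension: 1827 days claimed exceeds the 1092-day cap, so +1092 days → 13 June 2016.
Processing Delay Credit: +868 days → 29 October 2018.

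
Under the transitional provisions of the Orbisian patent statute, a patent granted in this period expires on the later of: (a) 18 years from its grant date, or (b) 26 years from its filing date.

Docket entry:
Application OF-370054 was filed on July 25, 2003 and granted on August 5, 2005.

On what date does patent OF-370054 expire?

(a) grant + 18 years → 5 August 2023.
(b) filing + 26 years → 25 July 2029.
Later of the two: 25 July 2029.

2029-07-25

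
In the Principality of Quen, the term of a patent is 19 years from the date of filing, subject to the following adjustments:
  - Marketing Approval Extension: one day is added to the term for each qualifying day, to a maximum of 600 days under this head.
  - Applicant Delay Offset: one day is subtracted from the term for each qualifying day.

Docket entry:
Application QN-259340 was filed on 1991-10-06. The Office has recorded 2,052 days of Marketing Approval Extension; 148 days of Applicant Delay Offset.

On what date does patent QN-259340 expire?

Base term: filing date + 19 years → 6 October 2010.
Marketing Approval Extension: 2052 days claimed exceeds the 600-day cap, so +600 days → 28 May 2012.
Applicant Delay Offset: −148 days → 1 January 2012.

January 1, 2012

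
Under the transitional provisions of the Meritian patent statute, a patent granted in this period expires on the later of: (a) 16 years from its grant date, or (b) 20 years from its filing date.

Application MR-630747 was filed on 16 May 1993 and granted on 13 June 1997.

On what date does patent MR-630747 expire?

(a) grant + 16 years → 13 June 2013.
(b) filing + 20 years → 16 May 2013.
Later of the two: 13 June 2013.

June 13, 2013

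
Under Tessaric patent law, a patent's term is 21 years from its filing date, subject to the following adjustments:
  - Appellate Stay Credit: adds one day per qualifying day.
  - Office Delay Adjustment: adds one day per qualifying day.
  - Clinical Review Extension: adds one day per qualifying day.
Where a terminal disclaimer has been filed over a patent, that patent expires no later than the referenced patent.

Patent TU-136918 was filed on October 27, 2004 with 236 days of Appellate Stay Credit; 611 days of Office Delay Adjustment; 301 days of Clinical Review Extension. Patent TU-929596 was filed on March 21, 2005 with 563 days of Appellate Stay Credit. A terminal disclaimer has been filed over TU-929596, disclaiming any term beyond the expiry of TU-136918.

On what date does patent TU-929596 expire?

2027-10-05

Natural term of TU-929596:
  Base: filing + 21 years → 21 March 2026.
  Appellate Stay Credit: +563 days → 5 October 2027.
Expiry of referenced patent TU-136918:
  Base: filing + 21 years → 27 October 2025.
  Appellate Stay Credit: +236 days → 20 June 2026.
  Office Delay Adjustment: +611 days → 21 February 2028.
  Clinical Review Extension: +301 days → 18 December 2028.
Terminal disclaimer: TU-929596 expires on the earlier of 5 October 2027 and 18 December 2028.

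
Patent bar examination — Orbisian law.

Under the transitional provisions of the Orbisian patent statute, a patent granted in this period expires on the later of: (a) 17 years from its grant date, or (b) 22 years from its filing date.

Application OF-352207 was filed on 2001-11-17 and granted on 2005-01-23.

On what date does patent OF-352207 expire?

November 17, 2023

(a) grant + 17 years → 23 January 2022.
(b) filing + 22 years → 17 November 2023.
Later of the two: 17 November 2023.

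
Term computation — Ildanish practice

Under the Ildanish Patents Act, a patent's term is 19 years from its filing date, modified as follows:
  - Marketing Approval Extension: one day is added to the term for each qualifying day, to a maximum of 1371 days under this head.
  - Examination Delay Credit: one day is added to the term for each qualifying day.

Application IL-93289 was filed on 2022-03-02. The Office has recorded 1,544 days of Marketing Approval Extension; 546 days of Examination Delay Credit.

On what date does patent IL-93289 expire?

2046-06-01

Base term: filing date + 19 years → 2 March 2041.
Marketing Approval Extension: 1544 days claimed exceeds the 1371-day cap, so +1371 days → 2 December 2044.
Examination Delay Credit: +546 days → 1 June 2046.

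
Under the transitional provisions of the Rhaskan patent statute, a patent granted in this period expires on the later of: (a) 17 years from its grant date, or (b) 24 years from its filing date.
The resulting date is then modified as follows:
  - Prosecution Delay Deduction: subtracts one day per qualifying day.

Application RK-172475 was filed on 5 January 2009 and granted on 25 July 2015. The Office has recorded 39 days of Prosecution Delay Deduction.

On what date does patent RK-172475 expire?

(a) grant + 17 years → 25 July 2032.
(b) filing + 24 years → 5 January 2033.
Later of the two: 5 January 2033.
Prosecution Delay Deduction: −39 days → 27 November 2032.

November 27, 2032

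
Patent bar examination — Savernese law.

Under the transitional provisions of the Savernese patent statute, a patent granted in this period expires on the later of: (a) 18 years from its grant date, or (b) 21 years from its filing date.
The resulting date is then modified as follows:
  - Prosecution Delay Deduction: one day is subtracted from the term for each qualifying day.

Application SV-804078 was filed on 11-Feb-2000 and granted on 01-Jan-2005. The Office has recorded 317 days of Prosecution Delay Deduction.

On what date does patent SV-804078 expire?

(a) grant + 18 years → 1 January 2023.
(b) filing + 21 years → 11 February 2021.
Later of the two: 1 January 2023.
Prosecution Delay Deduction: −317 days → 18 February 2022.

February 18, 2022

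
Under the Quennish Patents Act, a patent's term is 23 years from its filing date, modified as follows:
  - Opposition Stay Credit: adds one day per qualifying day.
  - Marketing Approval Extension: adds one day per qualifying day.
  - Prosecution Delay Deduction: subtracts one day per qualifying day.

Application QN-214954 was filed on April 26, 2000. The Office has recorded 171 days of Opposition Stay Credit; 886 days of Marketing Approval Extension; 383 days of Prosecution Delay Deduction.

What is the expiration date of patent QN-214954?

2025-02-28

Base term: filing date + 23 years → 26 April 2023.
Opposition Stay Credit: +171 days → 14 October 2023.
Marketing Approval Extension: +886 days → 18 March 2026.
Prosecution Delay Deduction: −383 days → 28 February 2025.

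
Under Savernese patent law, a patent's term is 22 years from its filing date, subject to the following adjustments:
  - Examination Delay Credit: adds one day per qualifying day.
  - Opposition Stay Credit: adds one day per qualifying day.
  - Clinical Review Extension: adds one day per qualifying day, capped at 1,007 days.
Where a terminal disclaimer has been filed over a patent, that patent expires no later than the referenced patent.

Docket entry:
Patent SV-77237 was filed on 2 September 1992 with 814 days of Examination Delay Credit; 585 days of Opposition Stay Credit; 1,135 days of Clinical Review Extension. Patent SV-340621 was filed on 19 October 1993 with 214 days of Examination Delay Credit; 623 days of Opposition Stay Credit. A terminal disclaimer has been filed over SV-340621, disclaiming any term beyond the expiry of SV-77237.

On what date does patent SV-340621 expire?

February 2, 2018

Natural term of SV-340621:
  Base: filing + 22 years → 19 October 2015.
  Examination Delay Credit: +214 days → 20 May 2016.
  Opposition Stay Credit: +623 days → 2 February 2018.
Expiry of referenced patent SV-77237:
  Base: filing + 22 years → 2 September 2014.
  Examination Delay Credit: +814 days → 24 November 2016.
  Opposition Stay Credit: +585 days → 2 July 2018.
  Clinical Review Extension: 1135 days claimed exceeds the 1007-day cap, so +1007 days → 4 April 2021.
Terminal disclaimer: SV-340621 expires on the earlier of 2 February 2018 and 4 April 2021.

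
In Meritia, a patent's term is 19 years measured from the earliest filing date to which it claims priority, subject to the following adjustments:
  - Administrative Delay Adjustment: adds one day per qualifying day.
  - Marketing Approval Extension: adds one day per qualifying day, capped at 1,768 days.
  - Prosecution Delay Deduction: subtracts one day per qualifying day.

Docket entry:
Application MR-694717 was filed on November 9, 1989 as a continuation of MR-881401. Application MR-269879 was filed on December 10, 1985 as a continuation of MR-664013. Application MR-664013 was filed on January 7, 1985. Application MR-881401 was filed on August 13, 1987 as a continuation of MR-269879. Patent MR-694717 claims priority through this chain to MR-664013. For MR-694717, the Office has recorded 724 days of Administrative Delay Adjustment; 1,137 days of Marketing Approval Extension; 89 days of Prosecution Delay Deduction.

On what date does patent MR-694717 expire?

November 13, 2008

Earliest priority filing: 7 January 1985.
Base term: 7 January 1985 + 19 years → 7 January 2004.
Administrative Delay Adjustment: +724 days → 31 December 2005.
Marketing Approval Extension: 1137 days (within the 1768-day cap) → +1137 days → 10 February 2009.
Prosecution Delay Deduction: −89 days → 13 November 2008.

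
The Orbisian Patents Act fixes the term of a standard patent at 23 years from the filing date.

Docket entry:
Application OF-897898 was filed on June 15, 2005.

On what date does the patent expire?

Filing date + 23 years → 15 June 2028.

June 15, 2028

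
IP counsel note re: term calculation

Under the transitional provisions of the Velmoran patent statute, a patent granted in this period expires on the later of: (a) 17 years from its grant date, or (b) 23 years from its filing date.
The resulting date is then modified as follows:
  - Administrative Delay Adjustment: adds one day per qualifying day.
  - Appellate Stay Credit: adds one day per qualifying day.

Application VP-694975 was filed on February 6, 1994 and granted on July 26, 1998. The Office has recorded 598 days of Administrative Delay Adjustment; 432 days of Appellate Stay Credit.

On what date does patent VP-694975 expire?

December 3, 2019

(a) grant + 17 years → 26 July 2015.
(b) filing + 23 years → 6 February 2017.
Later of the two: 6 February 2017.
Administrative Delay Adjustment: +598 days → 27 September 2018.
Appellate Stay Credit: +432 days → 3 December 2019.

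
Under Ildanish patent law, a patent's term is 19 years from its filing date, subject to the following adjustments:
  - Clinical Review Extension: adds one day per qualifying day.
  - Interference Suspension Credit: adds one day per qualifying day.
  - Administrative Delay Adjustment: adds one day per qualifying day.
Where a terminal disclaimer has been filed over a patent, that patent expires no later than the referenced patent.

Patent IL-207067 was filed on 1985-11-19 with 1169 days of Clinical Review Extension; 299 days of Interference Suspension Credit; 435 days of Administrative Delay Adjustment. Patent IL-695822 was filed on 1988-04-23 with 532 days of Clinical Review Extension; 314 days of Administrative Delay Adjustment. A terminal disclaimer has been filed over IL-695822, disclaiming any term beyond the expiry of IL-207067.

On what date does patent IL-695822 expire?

August 16, 2009

Natural term of IL-695822:
  Base: filing + 19 years → 23 April 2007.
  Clinical Review Extension: +532 days → 6 October 2008.
  Administrative Delay Adjustment: +314 days → 16 August 2009.
Expiry of referenced patent IL-207067:
  Base: filing + 19 years → 19 November 2004.
  Clinical Review Extension: +1169 days → 1 February 2008.
  Interference Suspension Credit: +299 days → 26 November 2008.
  Administrative Delay Adjustment: +435 days → 4 February 2010.
Terminal disclaimer: IL-695822 expires on the earlier of 16 August 2009 and 4 February 2010.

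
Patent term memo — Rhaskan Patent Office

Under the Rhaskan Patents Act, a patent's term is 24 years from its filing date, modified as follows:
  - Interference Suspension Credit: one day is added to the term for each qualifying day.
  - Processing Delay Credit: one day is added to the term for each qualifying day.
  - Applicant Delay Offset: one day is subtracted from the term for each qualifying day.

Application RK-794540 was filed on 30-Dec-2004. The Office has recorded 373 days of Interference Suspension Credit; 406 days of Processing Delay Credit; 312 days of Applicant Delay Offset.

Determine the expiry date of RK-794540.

Base term: filing date + 24 years → 30 December 2028.
Interference Suspension Credit: +373 days → 7 January 2030.
Processing Delay Credit: +406 days → 17 February 2031.
Applicant Delay Offset: −312 days → 11 April 2030.

April 11, 2030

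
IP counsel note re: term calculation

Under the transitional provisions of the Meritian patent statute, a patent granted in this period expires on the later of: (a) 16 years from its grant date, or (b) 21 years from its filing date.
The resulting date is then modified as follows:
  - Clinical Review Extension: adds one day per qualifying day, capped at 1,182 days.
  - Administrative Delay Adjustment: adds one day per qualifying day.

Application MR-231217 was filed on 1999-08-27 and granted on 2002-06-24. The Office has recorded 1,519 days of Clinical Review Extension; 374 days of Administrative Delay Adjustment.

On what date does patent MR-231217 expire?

(a) grant + 16 years → 24 June 2018.
(b) filing + 21 years → 27 August 2020.
Later of the two: 27 August 2020.
Clinical Review Extension: 1519 days claimed exceeds the 1182-day cap, so +1182 days → 22 November 2023.
Administrative Delay Adjustment: +374 days → 30 November 2024.

2024-11-30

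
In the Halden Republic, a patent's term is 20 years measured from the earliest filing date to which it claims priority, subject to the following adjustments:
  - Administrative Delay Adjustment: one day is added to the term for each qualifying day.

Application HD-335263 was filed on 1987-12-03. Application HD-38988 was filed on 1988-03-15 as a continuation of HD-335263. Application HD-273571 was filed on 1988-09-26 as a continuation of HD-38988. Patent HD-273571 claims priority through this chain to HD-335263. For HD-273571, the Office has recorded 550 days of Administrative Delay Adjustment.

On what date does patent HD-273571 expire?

June 5, 2009

Earliest priority filing: 3 December 1987.
Base term: 3 December 1987 + 20 years → 3 December 2007.
Administrative Delay Adjustment: +550 days → 5 June 2009.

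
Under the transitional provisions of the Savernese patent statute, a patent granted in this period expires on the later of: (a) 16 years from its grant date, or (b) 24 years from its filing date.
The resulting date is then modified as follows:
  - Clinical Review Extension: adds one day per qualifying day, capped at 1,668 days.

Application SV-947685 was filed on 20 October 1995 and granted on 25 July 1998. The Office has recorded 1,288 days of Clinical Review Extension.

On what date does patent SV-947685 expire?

(a) grant + 16 years → 25 July 2014.
(b) filing + 24 years → 20 October 2019.
Later of the two: 20 October 2019.
Clinical Review Extension: 1288 days (within the 1668-day cap) → +1288 days → 30 April 2023.

2023-04-30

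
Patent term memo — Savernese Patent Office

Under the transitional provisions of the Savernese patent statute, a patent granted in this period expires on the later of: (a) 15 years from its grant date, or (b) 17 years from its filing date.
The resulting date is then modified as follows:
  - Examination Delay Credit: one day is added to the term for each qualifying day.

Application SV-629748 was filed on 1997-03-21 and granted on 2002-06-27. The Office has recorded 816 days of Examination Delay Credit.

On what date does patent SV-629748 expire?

(a) grant + 15 years → 27 June 2017.
(b) filing + 17 years → 21 March 2014.
Later of the two: 27 June 2017.
Examination Delay Credit: +816 days → 21 September 2019.

2019-09-21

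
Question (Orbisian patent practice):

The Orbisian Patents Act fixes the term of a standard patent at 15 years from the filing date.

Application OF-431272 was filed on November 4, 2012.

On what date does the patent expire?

November 4, 2027

Filing date + 15 years → 4 November 2027.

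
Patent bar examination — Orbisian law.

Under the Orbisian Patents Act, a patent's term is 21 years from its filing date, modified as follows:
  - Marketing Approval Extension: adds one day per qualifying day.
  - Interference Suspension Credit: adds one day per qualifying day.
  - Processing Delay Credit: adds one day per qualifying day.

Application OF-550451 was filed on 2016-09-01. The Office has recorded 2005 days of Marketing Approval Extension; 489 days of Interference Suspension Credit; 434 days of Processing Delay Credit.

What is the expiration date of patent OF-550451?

Base term: filing date + 21 years → 1 September 2037.
Marketing Approval Extension: +2005 days → 27 February 2043.
Interference Suspension Credit: +489 days → 30 June 2044.
Processing Delay Credit: +434 days → 7 September 2045.

2045-09-07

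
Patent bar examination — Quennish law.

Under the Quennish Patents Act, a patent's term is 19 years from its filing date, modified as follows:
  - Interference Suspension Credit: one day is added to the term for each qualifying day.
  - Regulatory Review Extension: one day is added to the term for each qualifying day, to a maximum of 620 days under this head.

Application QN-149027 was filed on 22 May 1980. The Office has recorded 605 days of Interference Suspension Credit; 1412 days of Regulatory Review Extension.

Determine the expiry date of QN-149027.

Base term: filing date + 19 years → 22 May 1999.
Interference Suspension Credit: +605 days → 16 January 2001.
Regulatory Review Extension: 1412 days claimed exceeds the 620-day cap, so +620 days → 28 September 2002.

2002-09-28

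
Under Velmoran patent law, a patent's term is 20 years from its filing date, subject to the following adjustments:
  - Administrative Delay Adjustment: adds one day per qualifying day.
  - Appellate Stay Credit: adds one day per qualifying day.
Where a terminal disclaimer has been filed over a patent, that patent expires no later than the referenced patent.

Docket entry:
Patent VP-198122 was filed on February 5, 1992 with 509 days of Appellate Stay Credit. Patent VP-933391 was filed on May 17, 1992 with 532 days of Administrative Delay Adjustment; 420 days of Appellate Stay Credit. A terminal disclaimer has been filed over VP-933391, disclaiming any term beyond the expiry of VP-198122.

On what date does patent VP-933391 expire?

Natural term of VP-933391:
  Base: filing + 20 years → 17 May 2012.
  Administrative Delay Adjustment: +532 days → 31 October 2013.
  Appellate Stay Credit: +420 days → 25 December 2014.
Expiry of referenced patent VP-198122:
  Base: filing + 20 years → 5 February 2012.
  Appellate Stay Credit: +509 days → 28 June 2013.
Terminal disclaimer: VP-933391 expires on the earlier of 25 December 2014 and 28 June 2013.

2013-06-28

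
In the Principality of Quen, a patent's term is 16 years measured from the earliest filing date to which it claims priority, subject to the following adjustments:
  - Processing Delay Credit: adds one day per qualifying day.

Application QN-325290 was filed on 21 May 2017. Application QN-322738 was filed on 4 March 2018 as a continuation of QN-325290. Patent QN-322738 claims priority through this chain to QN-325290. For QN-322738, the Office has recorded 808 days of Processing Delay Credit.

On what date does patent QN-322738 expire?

2035-08-07

Earliest priority filing: 21 May 2017.
Base term: 21 May 2017 + 16 years → 21 May 2033.
Processing Delay Credit: +808 days → 7 August 2035.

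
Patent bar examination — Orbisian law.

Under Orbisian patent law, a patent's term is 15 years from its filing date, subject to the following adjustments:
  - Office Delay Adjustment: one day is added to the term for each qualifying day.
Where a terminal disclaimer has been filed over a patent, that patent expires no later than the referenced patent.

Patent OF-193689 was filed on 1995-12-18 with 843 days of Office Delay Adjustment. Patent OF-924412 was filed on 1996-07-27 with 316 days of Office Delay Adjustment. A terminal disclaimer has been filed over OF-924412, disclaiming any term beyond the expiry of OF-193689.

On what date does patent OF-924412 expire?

Natural term of OF-924412:
  Base: filing + 15 years → 27 July 2011.
  Office Delay Adjustment: +316 days → 7 June 2012.
Expiry of referenced patent OF-193689:
  Base: filing + 15 years → 18 December 2010.
  Office Delay Adjustment: +843 days → 9 April 2013.
Terminal disclaimer: OF-924412 expires on the earlier of 7 June 2012 and 9 April 2013.

June 7, 2012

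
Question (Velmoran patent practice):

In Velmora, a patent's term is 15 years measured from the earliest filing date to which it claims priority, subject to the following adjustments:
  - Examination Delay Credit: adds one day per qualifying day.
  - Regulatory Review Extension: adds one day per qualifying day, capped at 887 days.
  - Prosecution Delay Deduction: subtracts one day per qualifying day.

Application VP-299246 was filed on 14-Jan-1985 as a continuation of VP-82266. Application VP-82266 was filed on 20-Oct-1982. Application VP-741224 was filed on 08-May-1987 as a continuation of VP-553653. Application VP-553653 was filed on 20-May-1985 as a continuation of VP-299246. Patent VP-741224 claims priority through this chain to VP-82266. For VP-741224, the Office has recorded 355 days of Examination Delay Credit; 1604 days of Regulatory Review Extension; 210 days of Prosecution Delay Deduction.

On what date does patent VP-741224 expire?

August 17, 2000

Earliest priority filing: 20 October 1982.
Base term: 20 October 1982 + 15 years → 20 October 1997.
Examination Delay Credit: +355 days → 10 October 1998.
Regulatory Review Extension: 1604 days claimed exceeds the 887-day cap, so +887 days → 15 March 2001.
Prosecution Delay Deduction: −210 days → 17 August 2000.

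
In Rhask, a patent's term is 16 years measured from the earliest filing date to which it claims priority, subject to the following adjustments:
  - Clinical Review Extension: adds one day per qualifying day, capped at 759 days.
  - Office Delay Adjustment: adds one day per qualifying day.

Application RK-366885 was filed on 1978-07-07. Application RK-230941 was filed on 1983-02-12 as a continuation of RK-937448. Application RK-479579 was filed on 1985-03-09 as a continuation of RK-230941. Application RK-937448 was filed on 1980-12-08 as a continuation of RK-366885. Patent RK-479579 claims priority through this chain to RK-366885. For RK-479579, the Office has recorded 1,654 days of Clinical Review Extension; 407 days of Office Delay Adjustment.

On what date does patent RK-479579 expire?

September 15, 1997

Earliest priority filing: 7 July 1978.
Base term: 7 July 1978 + 16 years → 7 July 1994.
Clinical Review Extension: 1654 days claimed exceeds the 759-day cap, so +759 days → 4 August 1996.
Office Delay Adjustment: +407 days → 15 September 1997.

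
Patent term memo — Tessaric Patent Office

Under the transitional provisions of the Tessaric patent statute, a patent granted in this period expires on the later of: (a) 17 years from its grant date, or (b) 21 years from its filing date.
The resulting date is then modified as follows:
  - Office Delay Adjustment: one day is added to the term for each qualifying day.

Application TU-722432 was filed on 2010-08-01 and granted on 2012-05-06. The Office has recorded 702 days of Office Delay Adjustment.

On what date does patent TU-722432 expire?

(a) grant + 17 years → 6 May 2029.
(b) filing + 21 years → 1 August 2031.
Later of the two: 1 August 2031.
Office Delay Adjustment: +702 days → 3 July 2033.

July 3, 2033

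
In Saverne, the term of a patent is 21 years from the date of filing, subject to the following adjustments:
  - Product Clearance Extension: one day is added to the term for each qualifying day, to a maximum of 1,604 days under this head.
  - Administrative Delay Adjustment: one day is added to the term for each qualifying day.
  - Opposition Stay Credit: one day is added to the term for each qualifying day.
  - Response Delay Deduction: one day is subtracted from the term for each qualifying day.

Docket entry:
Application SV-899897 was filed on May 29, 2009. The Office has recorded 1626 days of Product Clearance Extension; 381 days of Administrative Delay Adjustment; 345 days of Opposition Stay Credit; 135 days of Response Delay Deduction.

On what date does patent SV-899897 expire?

Base term: filing date + 21 years → 29 May 2030.
Product Clearance Extension: 1626 days claimed exceeds the 1604-day cap, so +1604 days → 19 October 2034.
Administrative Delay Adjustment: +381 days → 4 November 2035.
Opposition Stay Credit: +345 days → 14 October 2036.
Response Delay Deduction: −135 days → 1 June 2036.

June 1, 2036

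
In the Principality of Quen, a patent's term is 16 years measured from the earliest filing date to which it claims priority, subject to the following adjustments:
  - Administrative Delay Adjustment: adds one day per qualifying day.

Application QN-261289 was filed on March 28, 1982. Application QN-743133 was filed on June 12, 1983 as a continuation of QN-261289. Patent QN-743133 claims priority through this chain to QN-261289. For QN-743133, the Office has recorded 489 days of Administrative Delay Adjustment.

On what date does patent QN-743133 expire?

Earliest priority filing: 28 March 1982.
Base term: 28 March 1982 + 16 years → 28 March 1998.
Administrative Delay Adjustment: +489 days → 30 July 1999.

1999-07-30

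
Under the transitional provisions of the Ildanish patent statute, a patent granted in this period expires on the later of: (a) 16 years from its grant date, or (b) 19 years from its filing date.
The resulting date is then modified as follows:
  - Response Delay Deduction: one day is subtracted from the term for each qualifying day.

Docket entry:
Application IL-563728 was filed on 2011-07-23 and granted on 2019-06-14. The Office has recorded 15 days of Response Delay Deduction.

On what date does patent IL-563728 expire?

2035-05-30

(a) grant + 16 years → 14 June 2035.
(b) filing + 19 years → 23 July 2030.
Later of the two: 14 June 2035.
Response Delay Deduction: −15 days → 30 May 2035.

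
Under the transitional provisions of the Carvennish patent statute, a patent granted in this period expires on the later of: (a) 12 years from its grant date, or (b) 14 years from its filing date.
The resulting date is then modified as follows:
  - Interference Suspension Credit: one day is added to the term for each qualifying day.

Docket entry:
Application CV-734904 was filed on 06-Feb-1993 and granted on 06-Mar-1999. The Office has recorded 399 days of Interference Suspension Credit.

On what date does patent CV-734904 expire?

(a) grant + 12 years → 6 March 2011.
(b) filing + 14 years → 6 February 2007.
Later of the two: 6 March 2011.
Interference Suspension Credit: +399 days → 8 April 2012.

April 8, 2012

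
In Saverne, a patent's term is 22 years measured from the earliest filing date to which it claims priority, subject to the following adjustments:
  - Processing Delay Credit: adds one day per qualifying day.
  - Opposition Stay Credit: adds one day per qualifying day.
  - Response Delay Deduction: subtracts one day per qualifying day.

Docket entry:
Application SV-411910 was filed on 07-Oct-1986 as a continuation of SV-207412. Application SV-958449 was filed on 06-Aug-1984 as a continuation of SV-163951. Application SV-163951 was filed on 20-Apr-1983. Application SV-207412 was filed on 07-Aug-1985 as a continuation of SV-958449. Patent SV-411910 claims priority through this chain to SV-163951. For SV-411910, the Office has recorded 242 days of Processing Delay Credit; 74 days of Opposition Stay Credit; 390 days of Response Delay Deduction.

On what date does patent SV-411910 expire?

February 5, 2005

Earliest priority filing: 20 April 1983.
Base term: 20 April 1983 + 22 years → 20 April 2005.
Processing Delay Credit: +242 days → 18 December 2005.
Opposition Stay Credit: +74 days → 2 March 2006.
Response Delay Deduction: −390 days → 5 February 2005.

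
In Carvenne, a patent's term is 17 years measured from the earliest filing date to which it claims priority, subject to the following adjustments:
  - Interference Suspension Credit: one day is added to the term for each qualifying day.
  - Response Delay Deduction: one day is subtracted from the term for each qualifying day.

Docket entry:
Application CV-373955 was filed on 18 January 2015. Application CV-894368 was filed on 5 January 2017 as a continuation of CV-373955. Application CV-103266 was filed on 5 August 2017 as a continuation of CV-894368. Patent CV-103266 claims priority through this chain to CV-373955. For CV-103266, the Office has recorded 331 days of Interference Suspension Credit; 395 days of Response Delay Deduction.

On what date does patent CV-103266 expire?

November 15, 2031

Earliest priority filing: 18 January 2015.
Base term: 18 January 2015 + 17 years → 18 January 2032.
Interference Suspension Credit: +331 days → 14 December 2032.
Response Delay Deduction: −395 days → 15 November 2031.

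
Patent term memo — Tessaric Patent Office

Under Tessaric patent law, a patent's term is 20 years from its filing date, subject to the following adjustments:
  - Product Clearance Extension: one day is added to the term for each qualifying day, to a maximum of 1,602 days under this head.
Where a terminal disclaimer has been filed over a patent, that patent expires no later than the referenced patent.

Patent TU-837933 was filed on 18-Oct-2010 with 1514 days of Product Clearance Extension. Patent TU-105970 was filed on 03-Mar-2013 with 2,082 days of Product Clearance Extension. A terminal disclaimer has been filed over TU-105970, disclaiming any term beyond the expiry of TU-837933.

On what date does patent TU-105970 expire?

December 10, 2034

Natural term of TU-105970:
  Base: filing + 20 years → 3 March 2033.
  Product Clearance Extension: 2082 days claimed exceeds the 1602-day cap, so +1602 days → 22 July 2037.
Expiry of referenced patent TU-837933:
  Base: filing + 20 years → 18 October 2030.
  Product Clearance Extension: 1514 days (within the 1602-day cap) → +1514 days → 10 December 2034.
Terminal disclaimer: TU-105970 expires on the earlier of 22 July 2037 and 10 December 2034.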